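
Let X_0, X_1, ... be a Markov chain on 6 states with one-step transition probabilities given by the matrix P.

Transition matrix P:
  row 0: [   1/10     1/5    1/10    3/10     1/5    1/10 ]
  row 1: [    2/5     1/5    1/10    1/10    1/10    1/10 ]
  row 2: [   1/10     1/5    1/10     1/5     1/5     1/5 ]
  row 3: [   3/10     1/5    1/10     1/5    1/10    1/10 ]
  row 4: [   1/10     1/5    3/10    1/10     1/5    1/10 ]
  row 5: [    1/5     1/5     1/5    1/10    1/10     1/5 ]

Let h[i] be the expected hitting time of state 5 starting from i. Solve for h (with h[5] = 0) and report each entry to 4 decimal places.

First-step conditioning: h[5] = 0; for i ≠ 5, h[i] = 1 + Σ_k P[i][k]·h[k].
  h[0] = 1 + 1/10·h[0] + 1/5·h[1] + 1/10·h[2] + 3/10·h[3] + 1/5·h[4]
  h[1] = 1 + 2/5·h[0] + 1/5·h[1] + 1/10·h[2] + 1/10·h[3] + 1/10·h[4]
  h[2] = 1 + 1/10·h[0] + 1/5·h[1] + 1/10·h[2] + 1/5·h[3] + 1/5·h[4]
  h[3] = 1 + 3/10·h[0] + 1/5·h[1] + 1/10·h[2] + 1/5·h[3] + 1/10·h[4]
  h[4] = 1 + 1/10·h[0] + 1/5·h[1] + 3/10·h[2] + 1/10·h[3] + 1/5·h[4]
Solving the 5×5 linear system over states ≠ 5 gives exactly h = [26950/3051, 26995/3051, 24250/3051, 1000/113, 8800/1017, 0] (h[5] = 0 is the target).

h = [8.8332, 8.8479, 7.9482, 8.8496, 8.6529, 0.0000]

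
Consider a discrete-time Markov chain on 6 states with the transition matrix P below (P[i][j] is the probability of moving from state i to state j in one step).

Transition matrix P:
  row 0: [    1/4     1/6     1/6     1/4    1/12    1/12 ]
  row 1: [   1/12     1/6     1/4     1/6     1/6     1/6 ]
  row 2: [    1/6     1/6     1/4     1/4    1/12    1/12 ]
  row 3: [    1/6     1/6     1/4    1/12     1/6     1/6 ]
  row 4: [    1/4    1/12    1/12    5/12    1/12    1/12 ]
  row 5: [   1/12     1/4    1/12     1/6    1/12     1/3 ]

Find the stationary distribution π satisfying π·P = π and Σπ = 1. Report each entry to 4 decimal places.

Balance equations π_j = Σ_i π_i·P[i][j]:
  π_0 = 1/4·π_0 + 1/12·π_1 + 1/6·π_2 + 1/6·π_3 + 1/4·π_4 + 1/12·π_5
  π_1 = 1/6·π_0 + 1/6·π_1 + 1/6·π_2 + 1/6·π_3 + 1/12·π_4 + 1/4·π_5
  π_2 = 1/6·π_0 + 1/4·π_1 + 1/4·π_2 + 1/4·π_3 + 1/12·π_4 + 1/12·π_5
  π_3 = 1/4·π_0 + 1/6·π_1 + 1/4·π_2 + 1/12·π_3 + 5/12·π_4 + 1/6·π_5
  π_4 = 1/12·π_0 + 1/6·π_1 + 1/12·π_2 + 1/6·π_3 + 1/12·π_4 + 1/12·π_5
  normalize: π_0 + π_1 + π_2 + π_3 + π_4 + π_5 = 1
Solving the linear system gives exactly π = [10771/66121, 1021/6011, 12681/66121, 1248/6011, 690/6011, 920/6011].

π = [0.1629, 0.1699, 0.1918, 0.2076, 0.1148, 0.1531]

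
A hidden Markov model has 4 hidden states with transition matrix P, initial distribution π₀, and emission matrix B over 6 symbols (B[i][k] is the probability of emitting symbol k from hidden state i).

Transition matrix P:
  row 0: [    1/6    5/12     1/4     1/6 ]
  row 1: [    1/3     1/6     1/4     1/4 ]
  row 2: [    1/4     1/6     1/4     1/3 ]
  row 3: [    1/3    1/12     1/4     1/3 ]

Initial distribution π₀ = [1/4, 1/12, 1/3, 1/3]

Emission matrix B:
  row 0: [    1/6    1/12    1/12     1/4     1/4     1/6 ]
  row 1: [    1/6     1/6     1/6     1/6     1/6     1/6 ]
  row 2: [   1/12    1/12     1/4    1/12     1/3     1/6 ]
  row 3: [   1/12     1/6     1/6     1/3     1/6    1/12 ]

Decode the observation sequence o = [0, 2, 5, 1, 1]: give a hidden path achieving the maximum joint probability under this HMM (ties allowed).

path = [0, 1, 0, 1, 3]

t=0: δ = [4.167e-02, 1.389e-02, 2.778e-02, 2.778e-02]  (obs o_0=0)
t=1: δ = [7.716e-04, 2.894e-03, 2.604e-03, 1.543e-03]  ψ = [3, 0, 0, 2]  (obs o_1=2)
t=2: δ = [1.608e-04, 8.038e-05, 1.206e-04, 7.234e-05]  ψ = [1, 1, 1, 2]  (obs o_2=5)
t=3: δ = [2.512e-06, 1.116e-05, 3.349e-06, 6.698e-06]  ψ = [2, 0, 0, 2]  (obs o_3=1)
t=4: δ = [3.101e-07, 3.101e-07, 2.326e-07, 4.651e-07]  ψ = [1, 1, 1, 1]  (obs o_4=1)
backtrack: best end state = 3; path = [0, 1, 0, 1, 3]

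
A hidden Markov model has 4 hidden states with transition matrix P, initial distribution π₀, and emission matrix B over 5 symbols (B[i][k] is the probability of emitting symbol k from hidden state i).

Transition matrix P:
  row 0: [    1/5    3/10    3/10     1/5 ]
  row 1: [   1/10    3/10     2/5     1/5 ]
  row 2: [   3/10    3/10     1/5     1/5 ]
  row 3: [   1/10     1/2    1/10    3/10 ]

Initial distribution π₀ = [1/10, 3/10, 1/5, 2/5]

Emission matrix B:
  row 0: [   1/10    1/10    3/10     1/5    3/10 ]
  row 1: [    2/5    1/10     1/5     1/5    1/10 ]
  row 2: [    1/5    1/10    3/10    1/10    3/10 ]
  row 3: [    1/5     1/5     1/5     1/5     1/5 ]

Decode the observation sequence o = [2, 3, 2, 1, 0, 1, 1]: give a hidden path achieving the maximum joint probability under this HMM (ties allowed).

t=0: δ = [3.000e-02, 6.000e-02, 6.000e-02, 8.000e-02]  (obs o_0=2)
t=1: δ = [3.600e-03, 8.000e-03, 2.400e-03, 4.800e-03]  ψ = [2, 3, 1, 3]  (obs o_1=3)
t=2: δ = [2.400e-04, 4.800e-04, 9.600e-04, 3.200e-04]  ψ = [1, 1, 1, 1]  (obs o_2=2)
t=3: δ = [2.880e-05, 2.880e-05, 1.920e-05, 3.840e-05]  ψ = [2, 2, 1, 2]  (obs o_3=1)
t=4: δ = [5.760e-07, 7.680e-06, 2.304e-06, 2.304e-06]  ψ = [0, 3, 1, 3]  (obs o_4=0)
t=5: δ = [7.680e-08, 2.304e-07, 3.072e-07, 3.072e-07]  ψ = [1, 1, 1, 1]  (obs o_5=1)
t=6: δ = [9.216e-09, 1.536e-08, 9.216e-09, 1.843e-08]  ψ = [2, 3, 1, 3]  (obs o_6=1)
backtrack: best end state = 3; path = [3, 1, 2, 3, 1, 3, 3]

path = [3, 1, 2, 3, 1, 3, 3]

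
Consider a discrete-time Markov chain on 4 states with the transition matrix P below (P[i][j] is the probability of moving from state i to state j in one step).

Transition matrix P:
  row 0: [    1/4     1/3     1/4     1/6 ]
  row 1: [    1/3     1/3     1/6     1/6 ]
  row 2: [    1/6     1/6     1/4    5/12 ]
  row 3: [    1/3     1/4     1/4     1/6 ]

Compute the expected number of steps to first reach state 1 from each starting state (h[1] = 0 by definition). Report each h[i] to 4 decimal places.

First-step conditioning: h[1] = 0; for i ≠ 1, h[i] = 1 + Σ_k P[i][k]·h[k].
  h[0] = 1 + 1/4·h[0] + 1/4·h[2] + 1/6·h[3]
  h[2] = 1 + 1/6·h[0] + 1/4·h[2] + 5/12·h[3]
  h[3] = 1 + 1/3·h[0] + 1/4·h[2] + 1/6·h[3]
Solving the 3×3 linear system over states ≠ 1 gives exactly h = [576/157, 0, 684/157, 624/157] (h[1] = 0 is the target).

h = [3.6688, 0.0000, 4.3567, 3.9745]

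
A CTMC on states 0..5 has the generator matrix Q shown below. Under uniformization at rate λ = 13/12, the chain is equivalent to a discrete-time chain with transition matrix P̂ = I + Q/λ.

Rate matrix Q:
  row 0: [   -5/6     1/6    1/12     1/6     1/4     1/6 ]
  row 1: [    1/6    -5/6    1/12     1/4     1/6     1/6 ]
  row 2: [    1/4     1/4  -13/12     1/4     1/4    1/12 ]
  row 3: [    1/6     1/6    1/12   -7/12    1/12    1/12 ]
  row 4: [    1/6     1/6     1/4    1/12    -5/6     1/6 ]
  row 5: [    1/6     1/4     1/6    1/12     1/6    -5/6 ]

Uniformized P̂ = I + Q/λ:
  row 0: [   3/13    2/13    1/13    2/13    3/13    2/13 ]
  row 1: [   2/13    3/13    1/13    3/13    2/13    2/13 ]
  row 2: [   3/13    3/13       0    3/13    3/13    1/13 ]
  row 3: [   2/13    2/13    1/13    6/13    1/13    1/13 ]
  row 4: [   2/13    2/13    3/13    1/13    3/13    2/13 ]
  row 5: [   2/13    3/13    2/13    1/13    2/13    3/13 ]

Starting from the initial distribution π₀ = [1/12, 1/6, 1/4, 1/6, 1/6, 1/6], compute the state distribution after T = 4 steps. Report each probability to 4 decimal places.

π = [0.1755, 0.1872, 0.1060, 0.2199, 0.1719, 0.1396]

t=0: π = [0.0833, 0.1667, 0.2500, 0.1667, 0.1667, 0.1667]
t=1: π = [0.1795, 0.1987, 0.0962, 0.2115, 0.1795, 0.1346]
t=2: π = [0.1750, 0.1869, 0.1075, 0.2175, 0.1726, 0.1405]
t=3: π = [0.1756, 0.1873, 0.1060, 0.2193, 0.1721, 0.1397]
t=4: π = [0.1755, 0.1872, 0.1060, 0.2199, 0.1719, 0.1396]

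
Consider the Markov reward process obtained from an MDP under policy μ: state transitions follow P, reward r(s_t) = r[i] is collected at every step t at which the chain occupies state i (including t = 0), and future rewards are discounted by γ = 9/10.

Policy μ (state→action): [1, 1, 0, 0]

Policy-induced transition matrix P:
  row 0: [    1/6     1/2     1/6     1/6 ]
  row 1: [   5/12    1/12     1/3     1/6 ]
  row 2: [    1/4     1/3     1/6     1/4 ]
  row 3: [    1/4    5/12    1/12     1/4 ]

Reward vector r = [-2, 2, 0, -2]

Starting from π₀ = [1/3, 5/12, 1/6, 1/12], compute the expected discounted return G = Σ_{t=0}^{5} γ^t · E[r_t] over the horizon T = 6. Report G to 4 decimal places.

G = -1.2292

t=0: π = [0.3333, 0.4167, 0.1667, 0.0833], E[r] = 0.0000, γ^t·E[r] = 0.000000, running G = 0.000000
t=1: π = [0.2917, 0.2917, 0.2292, 0.1875], E[r] = -0.3750, γ^t·E[r] = -0.337500, running G = -0.337500
t=2: π = [0.2743, 0.3247, 0.1997, 0.2014], E[r] = -0.3021, γ^t·E[r] = -0.244688, running G = -0.582188
t=3: π = [0.2813, 0.3147, 0.2040, 0.2001], E[r] = -0.3333, γ^t·E[r] = -0.243000, running G = -0.825188
t=4: π = [0.2790, 0.3182, 0.2024, 0.2003], E[r] = -0.3223, γ^t·E[r] = -0.211438, running G = -1.036626
t=5: π = [0.2798, 0.3170, 0.2030, 0.2002], E[r] = -0.3261, γ^t·E[r] = -0.192548, running G = -1.229174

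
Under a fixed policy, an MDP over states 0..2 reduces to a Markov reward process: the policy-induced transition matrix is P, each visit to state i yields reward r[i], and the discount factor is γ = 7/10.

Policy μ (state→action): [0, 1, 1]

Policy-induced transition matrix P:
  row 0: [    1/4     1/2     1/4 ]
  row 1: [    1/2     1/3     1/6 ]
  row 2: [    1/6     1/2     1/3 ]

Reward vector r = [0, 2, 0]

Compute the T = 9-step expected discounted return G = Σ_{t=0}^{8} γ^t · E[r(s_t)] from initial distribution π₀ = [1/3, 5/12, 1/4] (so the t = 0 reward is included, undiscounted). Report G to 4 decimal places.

G = 2.7205

t=0: π = [0.3333, 0.4167, 0.2500], E[r] = 0.8333, γ^t·E[r] = 0.833333, running G = 0.833333
t=1: π = [0.3333, 0.4306, 0.2361], E[r] = 0.8611, γ^t·E[r] = 0.602778, running G = 1.436111
t=2: π = [0.3380, 0.4282, 0.2338], E[r] = 0.8565, γ^t·E[r] = 0.419676, running G = 1.855787
t=3: π = [0.3376, 0.4286, 0.2338], E[r] = 0.8573, γ^t·E[r] = 0.294038, running G = 2.149825
t=4: π = [0.3377, 0.4286, 0.2338], E[r] = 0.8571, γ^t·E[r] = 0.205796, running G = 2.355620
t=5: π = [0.3377, 0.4286, 0.2338], E[r] = 0.8571, γ^t·E[r] = 0.144061, running G = 2.499681
t=6: π = [0.3377, 0.4286, 0.2338], E[r] = 0.8571, γ^t·E[r] = 0.100842, running G = 2.600523
t=7: π = [0.3377, 0.4286, 0.2338], E[r] = 0.8571, γ^t·E[r] = 0.070589, running G = 2.671112
t=8: π = [0.3377, 0.4286, 0.2338], E[r] = 0.8571, γ^t·E[r] = 0.049413, running G = 2.720525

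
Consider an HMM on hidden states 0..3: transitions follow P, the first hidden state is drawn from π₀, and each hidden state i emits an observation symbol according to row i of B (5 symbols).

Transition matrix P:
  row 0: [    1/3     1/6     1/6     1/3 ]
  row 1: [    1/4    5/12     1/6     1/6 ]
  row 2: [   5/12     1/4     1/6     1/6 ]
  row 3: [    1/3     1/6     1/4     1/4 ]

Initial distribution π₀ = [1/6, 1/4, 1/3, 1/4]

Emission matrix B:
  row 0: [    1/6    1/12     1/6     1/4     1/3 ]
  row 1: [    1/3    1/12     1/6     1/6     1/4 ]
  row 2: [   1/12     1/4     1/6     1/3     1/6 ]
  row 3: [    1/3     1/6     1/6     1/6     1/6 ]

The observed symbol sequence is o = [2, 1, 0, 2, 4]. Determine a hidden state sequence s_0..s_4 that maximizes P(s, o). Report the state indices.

path = [3, 2, 1, 1, 1]

t=0: δ = [2.778e-02, 4.167e-02, 5.556e-02, 4.167e-02]  (obs o_0=2)
t=1: δ = [1.929e-03, 1.447e-03, 2.604e-03, 1.736e-03]  ψ = [2, 1, 3, 3]  (obs o_1=1)
t=2: δ = [1.808e-04, 2.170e-04, 3.617e-05, 2.143e-04]  ψ = [2, 2, 2, 0]  (obs o_2=0)
t=3: δ = [1.191e-05, 1.507e-05, 8.931e-06, 1.005e-05]  ψ = [3, 1, 3, 0]  (obs o_3=2)
t=4: δ = [1.323e-06, 1.570e-06, 4.186e-07, 6.615e-07]  ψ = [0, 1, 1, 0]  (obs o_4=4)
backtrack: best end state = 1; path = [3, 2, 1, 1, 1]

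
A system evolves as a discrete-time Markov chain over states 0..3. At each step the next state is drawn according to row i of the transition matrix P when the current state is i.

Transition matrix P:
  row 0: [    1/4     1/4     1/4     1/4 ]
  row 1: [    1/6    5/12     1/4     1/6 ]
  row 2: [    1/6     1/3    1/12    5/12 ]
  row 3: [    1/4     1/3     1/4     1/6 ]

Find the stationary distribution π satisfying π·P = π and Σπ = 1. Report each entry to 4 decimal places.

Balance equations π_j = Σ_i π_i·P[i][j]:
  π_0 = 1/4·π_0 + 1/6·π_1 + 1/6·π_2 + 1/4·π_3
  π_1 = 1/4·π_0 + 5/12·π_1 + 1/3·π_2 + 1/3·π_3
  π_2 = 1/4·π_0 + 1/4·π_1 + 1/12·π_2 + 1/4·π_3
  normalize: π_0 + π_1 + π_2 + π_3 = 1
Solving the linear system gives exactly π = [373/1834, 633/1834, 3/14, 435/1834].

π = [0.2034, 0.3451, 0.2143, 0.2372]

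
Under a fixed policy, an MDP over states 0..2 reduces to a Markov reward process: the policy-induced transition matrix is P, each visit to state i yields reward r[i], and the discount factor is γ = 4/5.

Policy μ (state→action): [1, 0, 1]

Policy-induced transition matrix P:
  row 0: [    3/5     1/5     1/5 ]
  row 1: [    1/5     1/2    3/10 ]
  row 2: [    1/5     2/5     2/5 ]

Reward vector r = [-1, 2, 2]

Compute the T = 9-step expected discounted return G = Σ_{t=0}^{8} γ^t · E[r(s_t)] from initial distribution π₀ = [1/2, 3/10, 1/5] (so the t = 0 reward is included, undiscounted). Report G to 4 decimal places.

G = 3.5936

t=0: π = [0.5000, 0.3000, 0.2000], E[r] = 0.5000, γ^t·E[r] = 0.500000, running G = 0.500000
t=1: π = [0.4000, 0.3300, 0.2700], E[r] = 0.8000, γ^t·E[r] = 0.640000, running G = 1.140000
t=2: π = [0.3600, 0.3530, 0.2870], E[r] = 0.9200, γ^t·E[r] = 0.588800, running G = 1.728800
t=3: π = [0.3440, 0.3633, 0.2927], E[r] = 0.9680, γ^t·E[r] = 0.495616, running G = 2.224416
t=4: π = [0.3376, 0.3675, 0.2949], E[r] = 0.9872, γ^t·E[r] = 0.404357, running G = 2.628773
t=5: π = [0.3350, 0.3692, 0.2957], E[r] = 0.9949, γ^t·E[r] = 0.326002, running G = 2.954775
t=6: π = [0.3340, 0.3699, 0.2961], E[r] = 0.9980, γ^t·E[r] = 0.261607, running G = 3.216383
t=7: π = [0.3336, 0.3702, 0.2962], E[r] = 0.9992, γ^t·E[r] = 0.209543, running G = 3.425926
t=8: π = [0.3334, 0.3703, 0.2963], E[r] = 0.9997, γ^t·E[r] = 0.167717, running G = 3.593643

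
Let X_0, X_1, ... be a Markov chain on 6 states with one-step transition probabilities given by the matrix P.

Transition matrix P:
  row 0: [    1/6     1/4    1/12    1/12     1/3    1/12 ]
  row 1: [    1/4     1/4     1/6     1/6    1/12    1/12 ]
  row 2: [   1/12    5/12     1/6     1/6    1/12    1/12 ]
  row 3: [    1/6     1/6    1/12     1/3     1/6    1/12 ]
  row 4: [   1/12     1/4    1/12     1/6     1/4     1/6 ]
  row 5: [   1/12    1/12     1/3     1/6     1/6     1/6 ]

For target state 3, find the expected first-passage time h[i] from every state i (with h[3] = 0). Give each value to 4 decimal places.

h = [7.0284, 6.5421, 6.4610, 0.0000, 6.4417, 6.4298]

First-step conditioning: h[3] = 0; for i ≠ 3, h[i] = 1 + Σ_k P[i][k]·h[k].
  h[0] = 1 + 1/6·h[0] + 1/4·h[1] + 1/12·h[2] + 1/3·h[4] + 1/12·h[5]
  h[1] = 1 + 1/4·h[0] + 1/4·h[1] + 1/6·h[2] + 1/12·h[4] + 1/12·h[5]
  h[2] = 1 + 1/12·h[0] + 5/12·h[1] + 1/6·h[2] + 1/12·h[4] + 1/12·h[5]
  h[4] = 1 + 1/12·h[0] + 1/4·h[1] + 1/12·h[2] + 1/4·h[4] + 1/6·h[5]
  h[5] = 1 + 1/12·h[0] + 1/12·h[1] + 1/3·h[2] + 1/6·h[4] + 1/6·h[5]
Solving the 5×5 linear system over states ≠ 3 gives exactly h = [56712/8069, 52788/8069, 52134/8069, 0, 51978/8069, 51882/8069] (h[3] = 0 is the target).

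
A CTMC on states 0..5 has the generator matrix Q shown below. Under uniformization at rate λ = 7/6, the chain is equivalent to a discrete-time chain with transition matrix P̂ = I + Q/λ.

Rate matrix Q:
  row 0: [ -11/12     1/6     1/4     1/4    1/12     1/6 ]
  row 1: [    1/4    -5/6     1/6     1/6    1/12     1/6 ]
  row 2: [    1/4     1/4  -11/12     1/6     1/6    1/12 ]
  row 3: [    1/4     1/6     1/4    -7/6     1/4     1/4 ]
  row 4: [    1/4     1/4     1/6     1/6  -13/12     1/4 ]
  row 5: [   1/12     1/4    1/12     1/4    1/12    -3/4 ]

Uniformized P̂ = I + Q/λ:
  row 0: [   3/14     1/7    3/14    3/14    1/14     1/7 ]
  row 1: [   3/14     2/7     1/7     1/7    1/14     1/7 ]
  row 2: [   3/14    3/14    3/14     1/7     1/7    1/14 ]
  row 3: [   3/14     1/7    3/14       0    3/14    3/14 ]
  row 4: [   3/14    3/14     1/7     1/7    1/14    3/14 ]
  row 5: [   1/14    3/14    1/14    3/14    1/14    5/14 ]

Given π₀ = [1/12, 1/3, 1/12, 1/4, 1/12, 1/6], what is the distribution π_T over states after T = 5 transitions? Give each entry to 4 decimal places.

t=0: π = [0.0833, 0.3333, 0.0833, 0.2500, 0.0833, 0.1667]
t=1: π = [0.1905, 0.2143, 0.1607, 0.1250, 0.1131, 0.1964]
t=2: π = [0.1862, 0.2071, 0.1628, 0.1526, 0.1008, 0.1905]
t=3: π = [0.1871, 0.2049, 0.1651, 0.1480, 0.1049, 0.1901]
t=4: π = [0.1871, 0.2050, 0.1650, 0.1487, 0.1044, 0.1899]
t=5: π = [0.1872, 0.2049, 0.1651, 0.1485, 0.1045, 0.1898]

π = [0.1872, 0.2049, 0.1651, 0.1485, 0.1045, 0.1898]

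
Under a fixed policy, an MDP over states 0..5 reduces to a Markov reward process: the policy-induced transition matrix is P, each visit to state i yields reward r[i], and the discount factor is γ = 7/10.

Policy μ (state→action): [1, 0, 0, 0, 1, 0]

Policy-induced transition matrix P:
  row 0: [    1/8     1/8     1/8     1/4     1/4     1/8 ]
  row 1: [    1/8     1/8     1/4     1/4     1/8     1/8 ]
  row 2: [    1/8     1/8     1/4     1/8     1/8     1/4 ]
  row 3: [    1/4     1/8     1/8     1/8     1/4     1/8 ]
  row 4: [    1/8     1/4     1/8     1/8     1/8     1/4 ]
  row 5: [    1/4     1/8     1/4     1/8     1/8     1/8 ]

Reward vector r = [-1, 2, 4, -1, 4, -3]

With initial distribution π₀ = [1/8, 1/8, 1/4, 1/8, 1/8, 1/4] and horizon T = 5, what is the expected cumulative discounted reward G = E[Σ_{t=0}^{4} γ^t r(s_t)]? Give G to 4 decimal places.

G = 2.2965

t=0: π = [0.1250, 0.1250, 0.2500, 0.1250, 0.1250, 0.2500], E[r] = 0.7500, γ^t·E[r] = 0.750000, running G = 0.750000
t=1: π = [0.1719, 0.1406, 0.2031, 0.1563, 0.1563, 0.1719], E[r] = 0.8750, γ^t·E[r] = 0.612500, running G = 1.362500
t=2: π = [0.1660, 0.1445, 0.1895, 0.1641, 0.1660, 0.1699], E[r] = 0.8711, γ^t·E[r] = 0.426836, running G = 1.789336
t=3: π = [0.1667, 0.1458, 0.1880, 0.1638, 0.1663, 0.1694], E[r] = 0.8696, γ^t·E[r] = 0.298283, running G = 2.087619
t=4: π = [0.1667, 0.1458, 0.1879, 0.1641, 0.1663, 0.1693], E[r] = 0.8699, γ^t·E[r] = 0.208857, running G = 2.296475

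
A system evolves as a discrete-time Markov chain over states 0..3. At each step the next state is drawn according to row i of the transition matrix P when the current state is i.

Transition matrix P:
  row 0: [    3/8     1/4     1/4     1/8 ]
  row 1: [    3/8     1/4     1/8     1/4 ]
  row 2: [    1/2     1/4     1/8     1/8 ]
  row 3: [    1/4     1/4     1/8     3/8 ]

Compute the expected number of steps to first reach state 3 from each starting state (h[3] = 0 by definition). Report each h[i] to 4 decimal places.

First-step conditioning: h[3] = 0; for i ≠ 3, h[i] = 1 + Σ_k P[i][k]·h[k].
  h[0] = 1 + 3/8·h[0] + 1/4·h[1] + 1/4·h[2]
  h[1] = 1 + 3/8·h[0] + 1/4·h[1] + 1/8·h[2]
  h[2] = 1 + 1/2·h[0] + 1/4·h[1] + 1/8·h[2]
Solving the 3×3 linear system over states ≠ 3 gives exactly h = [32/5, 28/5, 32/5, 0] (h[3] = 0 is the target).

h = [6.4000, 5.6000, 6.4000, 0.0000]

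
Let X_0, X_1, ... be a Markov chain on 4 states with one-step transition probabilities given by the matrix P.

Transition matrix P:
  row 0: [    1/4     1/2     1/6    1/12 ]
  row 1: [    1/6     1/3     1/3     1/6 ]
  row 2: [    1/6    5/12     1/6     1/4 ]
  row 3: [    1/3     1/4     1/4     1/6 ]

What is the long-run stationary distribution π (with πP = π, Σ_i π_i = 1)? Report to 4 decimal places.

Balance equations π_j = Σ_i π_i·P[i][j]:
  π_0 = 1/4·π_0 + 1/6·π_1 + 1/6·π_2 + 1/3·π_3
  π_1 = 1/2·π_0 + 1/3·π_1 + 5/12·π_2 + 1/4·π_3
  π_2 = 1/6·π_0 + 1/3·π_1 + 1/6·π_2 + 1/4·π_3
  normalize: π_0 + π_1 + π_2 + π_3 = 1
Solving the linear system gives exactly π = [402/1891, 709/1891, 460/1891, 320/1891].

π = [0.2126, 0.3749, 0.2433, 0.1692]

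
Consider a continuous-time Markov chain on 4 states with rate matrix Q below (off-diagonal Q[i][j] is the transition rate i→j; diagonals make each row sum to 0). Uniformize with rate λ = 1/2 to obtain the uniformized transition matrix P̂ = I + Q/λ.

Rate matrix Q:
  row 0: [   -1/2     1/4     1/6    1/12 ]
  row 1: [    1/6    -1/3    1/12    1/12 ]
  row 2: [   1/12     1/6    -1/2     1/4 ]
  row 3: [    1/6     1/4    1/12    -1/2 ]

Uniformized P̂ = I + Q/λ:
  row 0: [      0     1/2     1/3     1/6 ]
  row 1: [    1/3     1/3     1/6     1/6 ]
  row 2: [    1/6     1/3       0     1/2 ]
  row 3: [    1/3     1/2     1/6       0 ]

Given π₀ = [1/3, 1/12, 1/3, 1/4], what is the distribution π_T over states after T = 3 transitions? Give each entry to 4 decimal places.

t=0: π = [0.3333, 0.0833, 0.3333, 0.2500]
t=1: π = [0.1667, 0.4306, 0.1667, 0.2361]
t=2: π = [0.2500, 0.4005, 0.1667, 0.1829]
t=3: π = [0.2222, 0.4055, 0.1806, 0.1917]

π = [0.2222, 0.4055, 0.1806, 0.1917]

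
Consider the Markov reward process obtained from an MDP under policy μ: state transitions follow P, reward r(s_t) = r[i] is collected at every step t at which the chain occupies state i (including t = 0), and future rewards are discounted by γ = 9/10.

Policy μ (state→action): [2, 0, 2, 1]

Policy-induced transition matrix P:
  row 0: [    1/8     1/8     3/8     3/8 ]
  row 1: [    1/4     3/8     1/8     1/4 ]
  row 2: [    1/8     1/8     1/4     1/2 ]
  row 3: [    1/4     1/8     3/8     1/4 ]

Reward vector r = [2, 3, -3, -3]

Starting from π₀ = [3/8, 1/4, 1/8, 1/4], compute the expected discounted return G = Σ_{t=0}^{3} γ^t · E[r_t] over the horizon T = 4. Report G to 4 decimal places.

G = -2.0561

t=0: π = [0.3750, 0.2500, 0.1250, 0.2500], E[r] = 0.3750, γ^t·E[r] = 0.375000, running G = 0.375000
t=1: π = [0.1875, 0.1875, 0.2969, 0.3281], E[r] = -0.9375, γ^t·E[r] = -0.843750, running G = -0.468750
t=2: π = [0.1895, 0.1719, 0.2910, 0.3477], E[r] = -1.0215, γ^t·E[r] = -0.827402, running G = -1.296152
t=3: π = [0.1899, 0.1680, 0.2957, 0.3464], E[r] = -1.0425, γ^t·E[r] = -0.759968, running G = -2.056121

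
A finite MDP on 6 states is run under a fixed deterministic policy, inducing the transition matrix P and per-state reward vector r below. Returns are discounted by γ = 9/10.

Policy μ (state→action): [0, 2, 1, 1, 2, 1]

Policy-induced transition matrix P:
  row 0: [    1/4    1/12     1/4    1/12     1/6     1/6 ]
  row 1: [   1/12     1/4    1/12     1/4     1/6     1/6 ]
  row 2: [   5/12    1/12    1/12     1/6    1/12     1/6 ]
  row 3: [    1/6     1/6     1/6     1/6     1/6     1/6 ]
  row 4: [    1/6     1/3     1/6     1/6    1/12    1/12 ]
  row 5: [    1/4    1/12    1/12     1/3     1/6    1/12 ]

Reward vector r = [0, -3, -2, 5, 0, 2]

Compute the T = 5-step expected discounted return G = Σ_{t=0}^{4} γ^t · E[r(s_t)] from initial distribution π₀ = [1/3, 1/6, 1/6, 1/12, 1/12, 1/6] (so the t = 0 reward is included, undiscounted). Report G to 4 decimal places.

G = 1.2870

t=0: π = [0.3333, 0.1667, 0.1667, 0.0833, 0.0833, 0.1667], E[r] = -0.0833, γ^t·E[r] = -0.083333, running G = -0.083333
t=1: π = [0.2361, 0.1389, 0.1528, 0.1806, 0.1458, 0.1458], E[r] = 0.4722, γ^t·E[r] = 0.425000, running G = 0.341667
t=2: π = [0.2251, 0.1580, 0.1499, 0.1829, 0.1418, 0.1424], E[r] = 0.4253, γ^t·E[r] = 0.344531, running G = 0.686198
t=3: π = [0.2216, 0.1603, 0.1479, 0.1848, 0.1424, 0.1430], E[r] = 0.4331, γ^t·E[r] = 0.315738, running G = 1.001936
t=4: π = [0.2207, 0.1610, 0.1475, 0.1854, 0.1425, 0.1429], E[r] = 0.4345, γ^t·E[r] = 0.285103, running G = 1.287039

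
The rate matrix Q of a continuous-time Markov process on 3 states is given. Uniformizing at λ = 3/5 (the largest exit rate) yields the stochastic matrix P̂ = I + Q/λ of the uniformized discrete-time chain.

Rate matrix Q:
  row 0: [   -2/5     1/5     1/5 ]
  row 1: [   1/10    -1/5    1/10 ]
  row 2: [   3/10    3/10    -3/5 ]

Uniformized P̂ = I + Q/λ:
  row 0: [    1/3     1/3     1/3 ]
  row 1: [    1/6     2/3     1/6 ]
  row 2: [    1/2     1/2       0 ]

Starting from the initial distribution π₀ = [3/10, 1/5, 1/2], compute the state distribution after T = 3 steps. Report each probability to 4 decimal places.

t=0: π = [0.3000, 0.2000, 0.5000]
t=1: π = [0.3833, 0.4833, 0.1333]
t=2: π = [0.2750, 0.5167, 0.2083]
t=3: π = [0.2819, 0.5403, 0.1778]

π = [0.2819, 0.5403, 0.1778]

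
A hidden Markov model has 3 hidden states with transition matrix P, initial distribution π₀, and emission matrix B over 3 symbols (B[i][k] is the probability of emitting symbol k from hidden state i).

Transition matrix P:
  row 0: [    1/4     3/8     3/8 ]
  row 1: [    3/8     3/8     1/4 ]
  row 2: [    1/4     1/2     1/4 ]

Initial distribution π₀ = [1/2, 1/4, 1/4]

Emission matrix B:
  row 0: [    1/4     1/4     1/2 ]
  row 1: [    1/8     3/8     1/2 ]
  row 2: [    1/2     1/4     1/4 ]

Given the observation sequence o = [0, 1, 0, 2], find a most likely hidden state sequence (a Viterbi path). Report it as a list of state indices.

path = [2, 1, 2, 1]

t=0: δ = [1.250e-01, 3.125e-02, 1.250e-01]  (obs o_0=0)
t=1: δ = [7.812e-03, 2.344e-02, 1.172e-02]  ψ = [0, 2, 0]  (obs o_1=1)
t=2: δ = [2.197e-03, 1.099e-03, 2.930e-03]  ψ = [1, 1, 1]  (obs o_2=0)
t=3: δ = [3.662e-04, 7.324e-04, 2.060e-04]  ψ = [2, 2, 0]  (obs o_3=2)
backtrack: best end state = 1; path = [2, 1, 2, 1]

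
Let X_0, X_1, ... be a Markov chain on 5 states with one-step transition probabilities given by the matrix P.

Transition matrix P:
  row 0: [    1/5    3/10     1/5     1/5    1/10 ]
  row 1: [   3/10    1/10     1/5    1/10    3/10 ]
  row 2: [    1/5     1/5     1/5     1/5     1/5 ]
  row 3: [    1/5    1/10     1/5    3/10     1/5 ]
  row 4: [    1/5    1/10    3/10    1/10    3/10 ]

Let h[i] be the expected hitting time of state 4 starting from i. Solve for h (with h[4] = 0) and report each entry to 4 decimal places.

First-step conditioning: h[4] = 0; for i ≠ 4, h[i] = 1 + Σ_k P[i][k]·h[k].
  h[0] = 1 + 1/5·h[0] + 3/10·h[1] + 1/5·h[2] + 1/5·h[3]
  h[1] = 1 + 3/10·h[0] + 1/10·h[1] + 1/5·h[2] + 1/10·h[3]
  h[2] = 1 + 1/5·h[0] + 1/5·h[1] + 1/5·h[2] + 1/5·h[3]
  h[3] = 1 + 1/5·h[0] + 1/10·h[1] + 1/5·h[2] + 3/10·h[3]
Solving the 4×4 linear system over states ≠ 4 gives exactly h = [50/9, 2225/477, 4855/954, 2450/477, 0] (h[4] = 0 is the target).

h = [5.5556, 4.6646, 5.0891, 5.1363, 0.0000]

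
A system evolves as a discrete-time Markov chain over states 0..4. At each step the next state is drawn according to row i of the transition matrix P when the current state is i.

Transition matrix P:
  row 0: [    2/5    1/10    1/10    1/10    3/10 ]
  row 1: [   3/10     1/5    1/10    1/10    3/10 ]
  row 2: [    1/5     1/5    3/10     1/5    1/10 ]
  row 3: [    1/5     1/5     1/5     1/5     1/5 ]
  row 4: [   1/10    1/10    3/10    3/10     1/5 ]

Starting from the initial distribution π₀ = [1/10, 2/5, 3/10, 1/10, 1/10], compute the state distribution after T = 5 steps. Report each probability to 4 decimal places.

t=0: π = [0.1000, 0.4000, 0.3000, 0.1000, 0.1000]
t=1: π = [0.2500, 0.1800, 0.1900, 0.1600, 0.2200]
t=2: π = [0.2460, 0.1530, 0.1980, 0.1790, 0.2240]
t=3: π = [0.2421, 0.1530, 0.2023, 0.1825, 0.2201]
t=4: π = [0.2417, 0.1538, 0.2027, 0.1825, 0.2193]
t=5: π = [0.2418, 0.1539, 0.2027, 0.1824, 0.2193]

π = [0.2418, 0.1539, 0.2027, 0.1824, 0.2193]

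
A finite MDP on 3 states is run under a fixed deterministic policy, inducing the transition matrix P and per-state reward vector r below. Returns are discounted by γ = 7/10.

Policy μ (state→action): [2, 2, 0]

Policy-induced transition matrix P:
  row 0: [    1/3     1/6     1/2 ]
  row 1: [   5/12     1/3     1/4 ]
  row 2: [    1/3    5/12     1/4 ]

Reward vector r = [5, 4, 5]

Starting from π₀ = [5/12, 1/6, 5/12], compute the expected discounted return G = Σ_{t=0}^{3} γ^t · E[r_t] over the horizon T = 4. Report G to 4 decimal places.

G = 12.0364

t=0: π = [0.4167, 0.1667, 0.4167], E[r] = 4.8333, γ^t·E[r] = 4.833333, running G = 4.833333
t=1: π = [0.3472, 0.2986, 0.3542], E[r] = 4.7014, γ^t·E[r] = 3.290972, running G = 8.124306
t=2: π = [0.3582, 0.3050, 0.3368], E[r] = 4.6950, γ^t·E[r] = 2.300561, running G = 10.424867
t=3: π = [0.3587, 0.3017, 0.3396], E[r] = 4.6983, γ^t·E[r] = 1.611518, running G = 12.036385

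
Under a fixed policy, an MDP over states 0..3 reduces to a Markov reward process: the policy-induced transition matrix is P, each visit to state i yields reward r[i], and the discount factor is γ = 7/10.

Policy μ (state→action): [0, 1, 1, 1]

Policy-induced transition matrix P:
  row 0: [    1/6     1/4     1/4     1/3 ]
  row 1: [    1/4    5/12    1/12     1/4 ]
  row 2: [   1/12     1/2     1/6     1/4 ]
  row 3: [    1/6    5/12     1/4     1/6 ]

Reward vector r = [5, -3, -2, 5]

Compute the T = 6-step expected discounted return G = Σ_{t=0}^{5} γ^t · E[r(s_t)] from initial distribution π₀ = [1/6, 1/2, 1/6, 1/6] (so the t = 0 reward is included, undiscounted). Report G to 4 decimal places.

G = 1.1022

t=0: π = [0.1667, 0.5000, 0.1667, 0.1667], E[r] = -0.1667, γ^t·E[r] = -0.166667, running G = -0.166667
t=1: π = [0.1944, 0.4028, 0.1528, 0.2500], E[r] = 0.7083, γ^t·E[r] = 0.495833, running G = 0.329167
t=2: π = [0.1875, 0.3970, 0.1701, 0.2454], E[r] = 0.6331, γ^t·E[r] = 0.310220, running G = 0.639387
t=3: π = [0.1856, 0.3996, 0.1697, 0.2452], E[r] = 0.6156, γ^t·E[r] = 0.211166, running G = 0.850553
t=4: π = [0.1858, 0.3999, 0.1693, 0.2450], E[r] = 0.6162, γ^t·E[r] = 0.147938, running G = 0.998490
t=5: π = [0.1859, 0.3998, 0.1692, 0.2451], E[r] = 0.6169, γ^t·E[r] = 0.103675, running G = 1.102165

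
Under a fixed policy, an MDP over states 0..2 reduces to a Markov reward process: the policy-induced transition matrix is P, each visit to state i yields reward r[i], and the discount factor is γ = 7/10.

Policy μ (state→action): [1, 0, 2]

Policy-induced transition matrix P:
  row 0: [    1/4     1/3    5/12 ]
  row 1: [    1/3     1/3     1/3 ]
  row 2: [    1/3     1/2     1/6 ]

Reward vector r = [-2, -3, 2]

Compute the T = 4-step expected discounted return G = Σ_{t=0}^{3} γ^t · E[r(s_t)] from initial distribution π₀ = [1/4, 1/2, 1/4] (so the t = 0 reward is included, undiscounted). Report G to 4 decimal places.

G = -3.2498

t=0: π = [0.2500, 0.5000, 0.2500], E[r] = -1.5000, γ^t·E[r] = -1.500000, running G = -1.500000
t=1: π = [0.3125, 0.3750, 0.3125], E[r] = -1.1250, γ^t·E[r] = -0.787500, running G = -2.287500
t=2: π = [0.3073, 0.3854, 0.3073], E[r] = -1.1563, γ^t·E[r] = -0.566563, running G = -2.854063
t=3: π = [0.3077, 0.3845, 0.3077], E[r] = -1.1536, γ^t·E[r] = -0.395701, running G = -3.249763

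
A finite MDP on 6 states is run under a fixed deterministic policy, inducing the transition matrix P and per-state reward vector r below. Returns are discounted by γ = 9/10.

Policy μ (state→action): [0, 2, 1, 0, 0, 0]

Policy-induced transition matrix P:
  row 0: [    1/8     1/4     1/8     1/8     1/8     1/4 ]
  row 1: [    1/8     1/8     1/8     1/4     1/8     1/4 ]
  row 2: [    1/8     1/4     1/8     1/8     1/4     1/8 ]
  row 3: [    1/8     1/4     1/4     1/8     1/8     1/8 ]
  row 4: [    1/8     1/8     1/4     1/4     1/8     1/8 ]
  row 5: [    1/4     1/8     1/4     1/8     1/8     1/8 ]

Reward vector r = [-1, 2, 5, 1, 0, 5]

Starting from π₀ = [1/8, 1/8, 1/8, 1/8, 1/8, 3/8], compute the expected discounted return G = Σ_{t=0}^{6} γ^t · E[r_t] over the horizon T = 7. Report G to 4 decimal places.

t=0: π = [0.1250, 0.1250, 0.1250, 0.1250, 0.1250, 0.3750], E[r] = 2.7500, γ^t·E[r] = 2.750000, running G = 2.750000
t=1: π = [0.1719, 0.1719, 0.2031, 0.1563, 0.1406, 0.1563], E[r] = 2.1250, γ^t·E[r] = 1.912500, running G = 4.662500
t=2: π = [0.1445, 0.1914, 0.1816, 0.1641, 0.1504, 0.1680], E[r] = 2.1504, γ^t·E[r] = 1.741816, running G = 6.404316
t=3: π = [0.1460, 0.1863, 0.1853, 0.1677, 0.1477, 0.1670], E[r] = 2.1558, γ^t·E[r] = 1.571550, running G = 7.975867
t=4: π = [0.1459, 0.1874, 0.1853, 0.1667, 0.1482, 0.1665], E[r] = 2.1548, γ^t·E[r] = 1.413775, running G = 9.389641
t=5: π = [0.1458, 0.1872, 0.1852, 0.1669, 0.1482, 0.1667], E[r] = 2.1548, γ^t·E[r] = 1.272384, running G = 10.662025
t=6: π = [0.1458, 0.1872, 0.1852, 0.1669, 0.1481, 0.1666], E[r] = 2.1548, γ^t·E[r] = 1.145171, running G = 11.807195

G = 11.8072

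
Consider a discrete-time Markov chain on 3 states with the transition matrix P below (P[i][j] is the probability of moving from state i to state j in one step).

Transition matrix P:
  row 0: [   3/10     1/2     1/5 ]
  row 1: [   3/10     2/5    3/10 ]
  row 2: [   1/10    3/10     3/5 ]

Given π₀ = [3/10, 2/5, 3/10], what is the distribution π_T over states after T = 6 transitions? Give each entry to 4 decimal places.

t=0: π = [0.3000, 0.4000, 0.3000]
t=1: π = [0.2400, 0.4000, 0.3600]
t=2: π = [0.2280, 0.3880, 0.3840]
t=3: π = [0.2232, 0.3844, 0.3924]
t=4: π = [0.2215, 0.3831, 0.3954]
t=5: π = [0.2209, 0.3826, 0.3965]
t=6: π = [0.2207, 0.3824, 0.3968]

π = [0.2207, 0.3824, 0.3968]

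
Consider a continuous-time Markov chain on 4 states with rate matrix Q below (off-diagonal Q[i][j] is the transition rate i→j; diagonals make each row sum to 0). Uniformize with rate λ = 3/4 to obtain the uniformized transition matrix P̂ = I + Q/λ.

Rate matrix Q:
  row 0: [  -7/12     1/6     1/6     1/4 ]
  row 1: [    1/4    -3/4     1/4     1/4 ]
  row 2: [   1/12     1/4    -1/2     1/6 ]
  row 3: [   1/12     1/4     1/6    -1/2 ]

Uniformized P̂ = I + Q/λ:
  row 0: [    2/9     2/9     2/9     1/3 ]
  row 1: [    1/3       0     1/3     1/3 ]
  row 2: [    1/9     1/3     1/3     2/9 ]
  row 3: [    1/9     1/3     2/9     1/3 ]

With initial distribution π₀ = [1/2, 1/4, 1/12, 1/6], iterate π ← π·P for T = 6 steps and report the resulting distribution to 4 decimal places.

π = [0.1836, 0.2347, 0.2793, 0.3023]

t=0: π = [0.5000, 0.2500, 0.0833, 0.1667]
t=1: π = [0.2222, 0.1944, 0.2593, 0.3241]
t=2: π = [0.1790, 0.2438, 0.2726, 0.3045]
t=3: π = [0.1852, 0.2322, 0.2796, 0.3030]
t=4: π = [0.1833, 0.2354, 0.2791, 0.3023]
t=5: π = [0.1838, 0.2345, 0.2794, 0.3023]
t=6: π = [0.1836, 0.2347, 0.2793, 0.3023]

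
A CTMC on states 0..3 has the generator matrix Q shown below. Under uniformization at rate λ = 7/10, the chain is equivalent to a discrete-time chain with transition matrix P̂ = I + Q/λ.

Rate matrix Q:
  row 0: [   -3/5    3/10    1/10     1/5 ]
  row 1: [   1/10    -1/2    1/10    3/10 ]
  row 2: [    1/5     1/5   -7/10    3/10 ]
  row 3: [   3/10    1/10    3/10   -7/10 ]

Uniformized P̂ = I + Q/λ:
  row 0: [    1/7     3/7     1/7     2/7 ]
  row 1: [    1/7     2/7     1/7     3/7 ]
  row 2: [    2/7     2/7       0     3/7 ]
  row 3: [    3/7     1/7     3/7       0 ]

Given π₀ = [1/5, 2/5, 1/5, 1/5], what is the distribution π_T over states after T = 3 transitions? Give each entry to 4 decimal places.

π = [0.2472, 0.2851, 0.1878, 0.2799]

t=0: π = [0.2000, 0.4000, 0.2000, 0.2000]
t=1: π = [0.2286, 0.2857, 0.1714, 0.3143]
t=2: π = [0.2571, 0.2735, 0.2082, 0.2612]
t=3: π = [0.2472, 0.2851, 0.1878, 0.2799]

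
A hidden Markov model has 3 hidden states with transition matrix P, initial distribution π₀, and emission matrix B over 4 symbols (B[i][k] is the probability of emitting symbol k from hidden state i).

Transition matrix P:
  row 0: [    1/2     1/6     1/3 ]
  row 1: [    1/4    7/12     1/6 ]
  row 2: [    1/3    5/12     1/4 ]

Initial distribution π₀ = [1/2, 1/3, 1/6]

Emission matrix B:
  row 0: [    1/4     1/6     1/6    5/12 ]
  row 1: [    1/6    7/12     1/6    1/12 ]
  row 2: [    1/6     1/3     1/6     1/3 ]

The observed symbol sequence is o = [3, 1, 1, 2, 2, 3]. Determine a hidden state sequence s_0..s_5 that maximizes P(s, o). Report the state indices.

t=0: δ = [2.083e-01, 2.778e-02, 5.556e-02]  (obs o_0=3)
t=1: δ = [1.736e-02, 2.025e-02, 2.315e-02]  ψ = [0, 0, 0]  (obs o_1=1)
t=2: δ = [1.447e-03, 6.892e-03, 1.929e-03]  ψ = [0, 1, 0]  (obs o_2=1)
t=3: δ = [2.872e-04, 6.701e-04, 1.915e-04]  ψ = [1, 1, 1]  (obs o_3=2)
t=4: δ = [2.792e-05, 6.515e-05, 1.861e-05]  ψ = [1, 1, 1]  (obs o_4=2)
t=5: δ = [6.786e-06, 3.167e-06, 3.619e-06]  ψ = [1, 1, 1]  (obs o_5=3)
backtrack: best end state = 0; path = [0, 1, 1, 1, 1, 0]

path = [0, 1, 1, 1, 1, 0]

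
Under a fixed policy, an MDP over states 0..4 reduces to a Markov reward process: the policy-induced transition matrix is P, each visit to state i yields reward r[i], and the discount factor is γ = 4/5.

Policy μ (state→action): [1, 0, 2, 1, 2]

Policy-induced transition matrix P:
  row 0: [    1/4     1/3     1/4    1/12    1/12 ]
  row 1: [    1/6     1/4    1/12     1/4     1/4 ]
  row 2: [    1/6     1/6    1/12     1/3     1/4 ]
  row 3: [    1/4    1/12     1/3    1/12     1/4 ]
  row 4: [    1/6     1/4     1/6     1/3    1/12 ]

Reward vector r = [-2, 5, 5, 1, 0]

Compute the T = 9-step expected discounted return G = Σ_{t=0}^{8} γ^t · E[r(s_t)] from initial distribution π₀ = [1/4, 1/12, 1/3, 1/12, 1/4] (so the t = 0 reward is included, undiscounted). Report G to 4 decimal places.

t=0: π = [0.2500, 0.0833, 0.3333, 0.0833, 0.2500], E[r] = 1.6667, γ^t·E[r] = 1.666667, running G = 1.666667
t=1: π = [0.1944, 0.2292, 0.1667, 0.2431, 0.1667], E[r] = 1.8333, γ^t·E[r] = 1.466667, running G = 3.133333
t=2: π = [0.2031, 0.2118, 0.1904, 0.2049, 0.1898], E[r] = 1.8096, γ^t·E[r] = 1.158148, running G = 4.291481
t=3: π = [0.2007, 0.2169, 0.1842, 0.2137, 0.1845], E[r] = 1.8180, γ^t·E[r] = 0.930840, running G = 5.222321
t=4: π = [0.2012, 0.2158, 0.1856, 0.2117, 0.1858], E[r] = 1.8159, γ^t·E[r] = 0.743806, running G = 5.966127
t=5: π = [0.2011, 0.2160, 0.1853, 0.2121, 0.1855], E[r] = 1.8164, γ^t·E[r] = 0.595213, running G = 6.561340
t=6: π = [0.2011, 0.2160, 0.1853, 0.2120, 0.1856], E[r] = 1.8163, γ^t·E[r] = 0.476138, running G = 7.037478
t=7: π = [0.2011, 0.2160, 0.1853, 0.2121, 0.1856], E[r] = 1.8164, γ^t·E[r] = 0.380916, running G = 7.418394
t=8: π = [0.2011, 0.2160, 0.1853, 0.2120, 0.1856], E[r] = 1.8163, γ^t·E[r] = 0.304732, running G = 7.723126

G = 7.7231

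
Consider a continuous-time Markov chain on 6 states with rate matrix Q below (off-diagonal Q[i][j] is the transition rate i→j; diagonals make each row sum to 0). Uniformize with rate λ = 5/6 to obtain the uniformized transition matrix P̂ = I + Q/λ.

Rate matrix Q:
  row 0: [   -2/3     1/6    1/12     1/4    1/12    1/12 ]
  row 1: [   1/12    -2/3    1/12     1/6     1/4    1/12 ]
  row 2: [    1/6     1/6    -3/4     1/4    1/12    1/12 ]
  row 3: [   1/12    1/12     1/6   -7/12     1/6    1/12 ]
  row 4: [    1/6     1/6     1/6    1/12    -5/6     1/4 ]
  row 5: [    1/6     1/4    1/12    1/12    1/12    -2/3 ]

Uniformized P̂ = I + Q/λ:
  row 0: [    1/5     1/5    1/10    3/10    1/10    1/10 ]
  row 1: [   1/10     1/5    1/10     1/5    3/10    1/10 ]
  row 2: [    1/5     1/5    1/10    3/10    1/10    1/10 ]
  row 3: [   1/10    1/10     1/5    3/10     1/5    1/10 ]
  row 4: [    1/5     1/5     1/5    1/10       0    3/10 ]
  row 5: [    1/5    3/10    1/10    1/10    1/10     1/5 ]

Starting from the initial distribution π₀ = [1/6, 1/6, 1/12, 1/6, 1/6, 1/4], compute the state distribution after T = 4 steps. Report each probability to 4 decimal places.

t=0: π = [0.1667, 0.1667, 0.0833, 0.1667, 0.1667, 0.2500]
t=1: π = [0.1667, 0.2083, 0.1333, 0.2000, 0.1333, 0.1583]
t=2: π = [0.1592, 0.1958, 0.1333, 0.2208, 0.1483, 0.1425]
t=3: π = [0.1583, 0.1922, 0.1369, 0.2223, 0.1464, 0.1439]
t=4: π = [0.1586, 0.1922, 0.1369, 0.2227, 0.1460, 0.1437]

π = [0.1586, 0.1922, 0.1369, 0.2227, 0.1460, 0.1437]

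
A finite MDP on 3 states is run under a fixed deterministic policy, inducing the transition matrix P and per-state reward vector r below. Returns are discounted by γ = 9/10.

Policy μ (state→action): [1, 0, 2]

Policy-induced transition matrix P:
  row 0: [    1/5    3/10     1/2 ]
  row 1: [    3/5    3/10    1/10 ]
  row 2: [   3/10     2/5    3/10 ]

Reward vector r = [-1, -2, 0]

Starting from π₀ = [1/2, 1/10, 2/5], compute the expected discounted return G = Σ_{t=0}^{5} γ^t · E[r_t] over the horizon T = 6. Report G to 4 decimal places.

G = -4.4358

t=0: π = [0.5000, 0.1000, 0.4000], E[r] = -0.7000, γ^t·E[r] = -0.700000, running G = -0.700000
t=1: π = [0.2800, 0.3400, 0.3800], E[r] = -0.9600, γ^t·E[r] = -0.864000, running G = -1.564000
t=2: π = [0.3740, 0.3380, 0.2880], E[r] = -1.0500, γ^t·E[r] = -0.850500, running G = -2.414500
t=3: π = [0.3640, 0.3288, 0.3072], E[r] = -1.0216, γ^t·E[r] = -0.744746, running G = -3.159246
t=4: π = [0.3622, 0.3307, 0.3070], E[r] = -1.0237, γ^t·E[r] = -0.671636, running G = -3.830883
t=5: π = [0.3630, 0.3307, 0.3063], E[r] = -1.0244, γ^t·E[r] = -0.604898, running G = -4.435781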